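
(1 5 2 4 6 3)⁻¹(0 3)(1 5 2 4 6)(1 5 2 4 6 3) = (0 1)(2 4 6 3 5)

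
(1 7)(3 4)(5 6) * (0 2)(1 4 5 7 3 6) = (0 2)(1 3 5)(4 6 7)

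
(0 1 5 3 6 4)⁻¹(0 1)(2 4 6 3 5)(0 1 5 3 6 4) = (0 4 6 3 2)(1 5)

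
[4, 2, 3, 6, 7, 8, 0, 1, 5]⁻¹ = [6, 7, 1, 2, 0, 8, 3, 4, 5]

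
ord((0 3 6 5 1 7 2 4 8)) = 9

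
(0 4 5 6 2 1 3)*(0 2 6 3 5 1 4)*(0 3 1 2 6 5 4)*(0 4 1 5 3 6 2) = (0 6 3 2 4)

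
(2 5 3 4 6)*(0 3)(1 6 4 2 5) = (0 3 2 1 6 5)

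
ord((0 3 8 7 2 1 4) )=7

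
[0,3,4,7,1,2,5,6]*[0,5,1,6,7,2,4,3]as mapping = [0→0,1→6,2→7,3→3,4→5,5→1,6→2,7→4]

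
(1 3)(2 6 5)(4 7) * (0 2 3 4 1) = (0 2 6 5 3)(1 4 7)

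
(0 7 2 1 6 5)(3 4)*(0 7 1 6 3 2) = (0 1 3 4 2 6 5 7)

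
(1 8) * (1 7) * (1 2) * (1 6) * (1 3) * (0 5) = (0 5)(1 8 7 2 6 3)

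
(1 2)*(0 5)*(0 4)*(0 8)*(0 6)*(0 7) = (0 5 4 8 6 7)(1 2)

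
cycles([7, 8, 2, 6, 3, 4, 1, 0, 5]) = (0 7)(1 8 5 4 3 6)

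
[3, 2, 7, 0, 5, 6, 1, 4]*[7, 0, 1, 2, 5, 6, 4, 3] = [2, 1, 3, 7, 6, 4, 0, 5]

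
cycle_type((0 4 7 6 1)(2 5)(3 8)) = 2^2.5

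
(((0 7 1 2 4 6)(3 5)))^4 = (0 4 1)(2 7 6)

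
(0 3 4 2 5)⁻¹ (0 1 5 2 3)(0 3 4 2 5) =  (0 5 4 3 1)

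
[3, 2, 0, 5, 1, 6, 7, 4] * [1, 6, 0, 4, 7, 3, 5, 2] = [4, 0, 1, 3, 6, 5, 2, 7]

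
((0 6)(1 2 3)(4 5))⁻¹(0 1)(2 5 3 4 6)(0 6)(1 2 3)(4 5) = (0 3 4 1 5)(2 6)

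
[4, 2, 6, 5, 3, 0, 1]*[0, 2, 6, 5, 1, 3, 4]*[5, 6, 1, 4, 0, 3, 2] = [6, 2, 0, 4, 3, 5, 1]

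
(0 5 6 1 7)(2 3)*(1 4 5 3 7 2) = (0 3 1 2 7)(4 5 6)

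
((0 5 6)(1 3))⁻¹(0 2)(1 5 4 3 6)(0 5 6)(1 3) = (0 3 6 4 1)(2 5)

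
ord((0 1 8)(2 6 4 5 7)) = 15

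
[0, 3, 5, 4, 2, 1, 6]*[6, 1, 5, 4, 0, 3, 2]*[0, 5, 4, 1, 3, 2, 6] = [6, 3, 1, 0, 2, 5, 4]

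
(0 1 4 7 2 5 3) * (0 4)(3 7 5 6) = (0 1)(2 6 3 4 5 7)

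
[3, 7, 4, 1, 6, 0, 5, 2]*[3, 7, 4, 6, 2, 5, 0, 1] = [6, 1, 2, 7, 0, 3, 5, 4]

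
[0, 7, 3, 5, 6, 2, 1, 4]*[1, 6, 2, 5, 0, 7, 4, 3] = [1, 3, 5, 7, 4, 2, 6, 0]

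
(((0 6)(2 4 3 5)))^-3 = (0 6)(2 4 3 5)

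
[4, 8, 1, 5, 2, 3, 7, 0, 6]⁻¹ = [7, 2, 4, 5, 0, 3, 8, 6, 1]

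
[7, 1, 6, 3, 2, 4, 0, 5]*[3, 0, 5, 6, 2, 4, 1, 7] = [7, 0, 1, 6, 5, 2, 3, 4]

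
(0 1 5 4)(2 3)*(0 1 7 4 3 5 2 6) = (0 7 4 1 2 5 3 6)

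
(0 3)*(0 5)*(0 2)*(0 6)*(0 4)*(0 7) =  (0 3 5 2 6 4 7)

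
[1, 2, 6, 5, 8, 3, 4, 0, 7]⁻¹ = [7, 0, 1, 5, 6, 3, 2, 8, 4]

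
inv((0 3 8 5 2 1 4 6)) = (0 6 4 1 2 5 8 3)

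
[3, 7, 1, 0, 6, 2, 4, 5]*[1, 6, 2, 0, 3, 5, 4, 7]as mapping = [0→0, 1→7, 2→6, 3→1, 4→4, 5→2, 6→3, 7→5]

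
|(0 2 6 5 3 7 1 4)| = 8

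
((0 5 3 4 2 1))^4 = (0 2 3)(1 4 5)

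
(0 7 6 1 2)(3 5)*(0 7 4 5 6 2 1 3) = (0 4 5)(2 7)(3 6)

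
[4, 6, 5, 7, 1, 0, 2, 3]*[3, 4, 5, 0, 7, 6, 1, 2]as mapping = [0→7, 1→1, 2→6, 3→2, 4→4, 5→3, 6→5, 7→0]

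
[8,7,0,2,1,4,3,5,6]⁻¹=[2,4,3,6,5,7,8,1,0]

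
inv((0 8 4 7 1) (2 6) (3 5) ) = (0 1 7 4 8) (2 6) (3 5) 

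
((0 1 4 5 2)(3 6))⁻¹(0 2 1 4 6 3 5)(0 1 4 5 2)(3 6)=(0 4 5 3 6 2 1)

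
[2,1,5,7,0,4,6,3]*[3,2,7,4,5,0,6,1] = [7,2,0,1,3,5,6,4]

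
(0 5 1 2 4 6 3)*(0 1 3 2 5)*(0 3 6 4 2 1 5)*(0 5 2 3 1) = (0 1 5 6)(2 3)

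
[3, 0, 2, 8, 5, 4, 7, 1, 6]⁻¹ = [1, 7, 2, 0, 5, 4, 8, 6, 3]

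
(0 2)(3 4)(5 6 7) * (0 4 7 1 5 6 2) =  (1 5 2 4 3 7 6)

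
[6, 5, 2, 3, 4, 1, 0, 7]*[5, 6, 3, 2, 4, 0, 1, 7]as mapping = [0→1, 1→0, 2→3, 3→2, 4→4, 5→6, 6→5, 7→7]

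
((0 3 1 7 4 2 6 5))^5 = (0 2 1 5 4 3 6 7)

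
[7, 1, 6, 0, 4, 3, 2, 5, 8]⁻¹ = [3, 1, 6, 5, 4, 7, 2, 0, 8]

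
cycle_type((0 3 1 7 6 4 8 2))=8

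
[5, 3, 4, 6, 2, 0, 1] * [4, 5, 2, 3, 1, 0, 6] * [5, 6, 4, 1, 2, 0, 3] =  [5, 1, 6, 3, 4, 2, 0]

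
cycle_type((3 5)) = 2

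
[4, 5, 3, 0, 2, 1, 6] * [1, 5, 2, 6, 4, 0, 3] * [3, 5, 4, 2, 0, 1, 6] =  [0, 3, 6, 5, 4, 1, 2]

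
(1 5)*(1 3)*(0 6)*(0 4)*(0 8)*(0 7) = (0 6 4 8 7)(1 5 3)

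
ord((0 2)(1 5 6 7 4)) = 10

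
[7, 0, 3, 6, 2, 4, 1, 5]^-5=[4, 5, 1, 0, 6, 3, 7, 2]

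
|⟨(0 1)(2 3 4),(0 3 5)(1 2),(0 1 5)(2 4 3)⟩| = 720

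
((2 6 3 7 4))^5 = ()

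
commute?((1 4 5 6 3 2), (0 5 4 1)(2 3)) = no:(1 4 5 6 3 2)*(0 5 4 1)(2 3) = (0 5 6 2), (0 5 4 1)(2 3)*(1 4 5 6 3 2) = (0 6 3 1)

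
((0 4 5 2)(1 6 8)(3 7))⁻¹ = (0 2 5 4)(1 8 6)(3 7)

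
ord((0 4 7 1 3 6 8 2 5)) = 9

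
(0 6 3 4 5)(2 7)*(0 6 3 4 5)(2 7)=(0 3 5 6 4)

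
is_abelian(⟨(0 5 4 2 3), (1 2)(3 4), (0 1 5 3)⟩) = no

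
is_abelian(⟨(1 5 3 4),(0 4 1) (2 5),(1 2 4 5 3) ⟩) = no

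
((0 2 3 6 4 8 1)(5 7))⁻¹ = (0 1 8 4 6 3 2)(5 7)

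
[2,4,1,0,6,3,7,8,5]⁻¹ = [3,2,0,5,1,8,4,6,7]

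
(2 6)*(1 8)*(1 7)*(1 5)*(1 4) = (1 8 7 5 4)(2 6)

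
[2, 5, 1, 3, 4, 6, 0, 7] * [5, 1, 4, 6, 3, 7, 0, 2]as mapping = [0→4, 1→7, 2→1, 3→6, 4→3, 5→0, 6→5, 7→2]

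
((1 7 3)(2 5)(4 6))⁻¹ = (1 3 7)(2 5)(4 6)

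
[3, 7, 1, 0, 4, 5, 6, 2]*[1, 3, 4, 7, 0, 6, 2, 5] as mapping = [0→7, 1→5, 2→3, 3→1, 4→0, 5→6, 6→2, 7→4] 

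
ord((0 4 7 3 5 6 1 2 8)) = 9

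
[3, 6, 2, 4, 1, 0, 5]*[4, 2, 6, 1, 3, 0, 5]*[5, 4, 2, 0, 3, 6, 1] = [4, 6, 1, 0, 2, 3, 5]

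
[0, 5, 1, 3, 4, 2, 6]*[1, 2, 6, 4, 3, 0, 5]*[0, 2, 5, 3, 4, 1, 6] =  [2, 0, 5, 4, 3, 6, 1]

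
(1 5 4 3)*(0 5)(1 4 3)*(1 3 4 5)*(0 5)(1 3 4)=(0 3)(1 5)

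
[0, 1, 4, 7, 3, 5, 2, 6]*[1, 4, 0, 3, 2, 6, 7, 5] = [1, 4, 2, 5, 3, 6, 0, 7]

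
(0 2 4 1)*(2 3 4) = (0 3 4 1)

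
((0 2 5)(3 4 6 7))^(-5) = (0 2 5)(3 7 6 4)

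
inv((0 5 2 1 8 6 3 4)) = (0 4 3 6 8 1 2 5)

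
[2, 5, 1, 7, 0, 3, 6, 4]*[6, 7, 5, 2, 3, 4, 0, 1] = [5, 4, 7, 1, 6, 2, 0, 3]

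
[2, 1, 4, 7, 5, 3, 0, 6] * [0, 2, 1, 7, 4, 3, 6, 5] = [1, 2, 4, 5, 3, 7, 0, 6]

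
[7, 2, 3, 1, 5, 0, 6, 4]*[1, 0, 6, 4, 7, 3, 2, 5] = [5, 6, 4, 0, 3, 1, 2, 7]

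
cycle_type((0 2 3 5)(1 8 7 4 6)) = 4.5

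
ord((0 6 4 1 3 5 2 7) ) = 8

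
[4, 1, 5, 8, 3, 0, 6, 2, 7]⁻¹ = [5, 1, 7, 4, 0, 2, 6, 8, 3]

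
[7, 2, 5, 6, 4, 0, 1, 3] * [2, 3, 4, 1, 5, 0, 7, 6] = [6, 4, 0, 7, 5, 2, 3, 1]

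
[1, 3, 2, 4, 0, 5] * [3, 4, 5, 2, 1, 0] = [4, 2, 5, 1, 3, 0]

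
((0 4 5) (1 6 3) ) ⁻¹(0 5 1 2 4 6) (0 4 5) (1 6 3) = (0 6 2 5 3 4) 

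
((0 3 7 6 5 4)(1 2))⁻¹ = (0 4 5 6 7 3)(1 2)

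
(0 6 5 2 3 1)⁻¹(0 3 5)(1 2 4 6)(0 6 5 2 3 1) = (0 3 4 5)(1 2 6)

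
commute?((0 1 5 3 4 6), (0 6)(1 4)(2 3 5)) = no:(0 1 5 3 4 6)*(0 6)(1 4)(2 3 5) = (0 4)(1 2 3), (0 6)(1 4)(2 3 5)*(0 1 5 3 4 6) = (1 6)(2 4 5)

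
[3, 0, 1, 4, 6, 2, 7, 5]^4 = [7, 6, 4, 5, 2, 3, 1, 0]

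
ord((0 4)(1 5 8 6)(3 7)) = 4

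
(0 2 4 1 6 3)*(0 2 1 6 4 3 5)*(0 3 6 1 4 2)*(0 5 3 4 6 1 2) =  (0 6 3 5 4 2 1)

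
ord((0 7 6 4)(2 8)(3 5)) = 4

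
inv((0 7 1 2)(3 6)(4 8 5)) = (0 2 1 7)(3 6)(4 5 8)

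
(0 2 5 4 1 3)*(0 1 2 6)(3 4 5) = (0 6)(1 4 2 3)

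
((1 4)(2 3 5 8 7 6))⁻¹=(1 4)(2 6 7 8 5 3)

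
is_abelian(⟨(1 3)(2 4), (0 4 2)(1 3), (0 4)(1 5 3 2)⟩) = no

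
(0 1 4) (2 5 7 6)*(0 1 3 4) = (0 3 4 1) (2 5 7 6) 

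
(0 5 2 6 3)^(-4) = (0 5 2 6 3)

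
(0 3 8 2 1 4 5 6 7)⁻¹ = (0 7 6 5 4 1 2 8 3)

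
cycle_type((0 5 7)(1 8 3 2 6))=3.5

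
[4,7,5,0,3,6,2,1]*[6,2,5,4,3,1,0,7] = [3,7,1,6,4,0,5,2]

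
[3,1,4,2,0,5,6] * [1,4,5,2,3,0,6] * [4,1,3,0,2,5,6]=[3,2,0,5,1,4,6]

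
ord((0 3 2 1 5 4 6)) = 7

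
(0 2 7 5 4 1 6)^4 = (0 4 2 1 7 6 5)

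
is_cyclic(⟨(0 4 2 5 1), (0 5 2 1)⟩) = no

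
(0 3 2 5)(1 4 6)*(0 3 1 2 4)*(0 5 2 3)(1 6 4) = (0 6 3 1 5)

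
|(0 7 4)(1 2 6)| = 3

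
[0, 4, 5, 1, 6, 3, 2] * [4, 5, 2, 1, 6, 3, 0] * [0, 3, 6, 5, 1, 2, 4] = [1, 4, 5, 2, 0, 3, 6]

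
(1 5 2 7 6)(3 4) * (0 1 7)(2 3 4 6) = (0 1 5 3 6 7 2)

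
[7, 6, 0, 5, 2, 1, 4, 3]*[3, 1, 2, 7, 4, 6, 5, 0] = [0, 5, 3, 6, 2, 1, 4, 7]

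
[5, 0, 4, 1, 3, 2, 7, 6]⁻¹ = [1, 3, 5, 4, 2, 0, 7, 6]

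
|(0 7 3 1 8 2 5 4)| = 8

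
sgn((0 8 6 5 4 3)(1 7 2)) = -1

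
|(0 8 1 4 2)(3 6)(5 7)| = 10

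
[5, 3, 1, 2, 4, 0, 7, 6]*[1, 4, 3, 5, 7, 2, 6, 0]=[2, 5, 4, 3, 7, 1, 0, 6]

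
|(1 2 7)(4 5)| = 6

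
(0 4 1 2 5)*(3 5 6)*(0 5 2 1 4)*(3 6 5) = (2 5 3) 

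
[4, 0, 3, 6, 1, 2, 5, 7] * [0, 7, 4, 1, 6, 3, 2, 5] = [6, 0, 1, 2, 7, 4, 3, 5]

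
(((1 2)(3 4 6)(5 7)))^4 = (3 4 6)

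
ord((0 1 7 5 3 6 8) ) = 7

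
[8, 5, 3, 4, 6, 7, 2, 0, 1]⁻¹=[7, 8, 6, 2, 3, 1, 4, 5, 0]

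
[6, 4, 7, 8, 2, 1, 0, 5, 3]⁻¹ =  [6, 5, 4, 8, 1, 7, 0, 2, 3]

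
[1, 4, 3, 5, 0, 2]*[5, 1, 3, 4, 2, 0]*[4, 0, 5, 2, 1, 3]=[0, 5, 1, 4, 3, 2]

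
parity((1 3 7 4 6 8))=odd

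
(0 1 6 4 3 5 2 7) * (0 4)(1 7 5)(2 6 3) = (0 7 4 2 5 6)(1 3)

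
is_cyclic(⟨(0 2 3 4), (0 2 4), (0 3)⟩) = no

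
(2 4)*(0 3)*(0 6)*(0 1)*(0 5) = (0 3 6 1 5)(2 4)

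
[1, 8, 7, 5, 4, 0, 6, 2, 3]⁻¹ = [5, 0, 7, 8, 4, 3, 6, 2, 1]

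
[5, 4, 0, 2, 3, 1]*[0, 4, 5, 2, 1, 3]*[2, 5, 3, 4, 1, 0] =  [4, 5, 2, 0, 3, 1]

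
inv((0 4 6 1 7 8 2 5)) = (0 5 2 8 7 1 6 4)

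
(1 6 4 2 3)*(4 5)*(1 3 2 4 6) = (5 6)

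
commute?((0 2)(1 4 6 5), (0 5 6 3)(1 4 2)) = no:(0 2)(1 4 6 5)*(0 5 6 3)(1 4 2) = (0 1 2 5 4 3), (0 5 6 3)(1 4 2)*(0 2)(1 4 6 5) = (0 1 6 3 2 4)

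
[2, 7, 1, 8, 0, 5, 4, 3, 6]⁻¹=[4, 2, 0, 7, 6, 5, 8, 1, 3]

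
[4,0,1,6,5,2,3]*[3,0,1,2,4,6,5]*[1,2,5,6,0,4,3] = [0,6,1,4,3,2,5]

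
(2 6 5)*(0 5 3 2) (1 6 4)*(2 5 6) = (0 6 3 5) (1 2 4) 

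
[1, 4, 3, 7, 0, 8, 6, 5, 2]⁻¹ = [4, 0, 8, 2, 1, 7, 6, 3, 5]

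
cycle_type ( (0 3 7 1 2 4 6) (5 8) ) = 2.7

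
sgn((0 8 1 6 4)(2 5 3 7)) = -1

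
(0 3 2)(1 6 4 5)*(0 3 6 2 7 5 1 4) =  (0 6)(1 2 3 7 5 4)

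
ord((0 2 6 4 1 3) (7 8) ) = 6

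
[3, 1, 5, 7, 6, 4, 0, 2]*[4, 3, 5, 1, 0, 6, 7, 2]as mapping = [0→1, 1→3, 2→6, 3→2, 4→7, 5→0, 6→4, 7→5]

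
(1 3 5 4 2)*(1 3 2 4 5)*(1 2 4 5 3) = (1 4 5 3 2)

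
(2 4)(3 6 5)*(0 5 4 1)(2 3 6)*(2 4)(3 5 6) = (0 6 2 1)(3 4 5)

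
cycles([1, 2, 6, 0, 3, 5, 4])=(0 1 2 6 4 3) 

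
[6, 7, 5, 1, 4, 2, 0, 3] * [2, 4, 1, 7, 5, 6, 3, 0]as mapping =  [0→3, 1→0, 2→6, 3→4, 4→5, 5→1, 6→2, 7→7]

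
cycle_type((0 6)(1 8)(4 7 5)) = 2^2.3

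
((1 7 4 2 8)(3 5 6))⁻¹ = (1 8 2 4 7)(3 6 5)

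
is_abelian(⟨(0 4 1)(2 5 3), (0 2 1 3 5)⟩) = no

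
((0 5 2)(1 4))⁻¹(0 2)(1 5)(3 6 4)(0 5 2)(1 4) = (0 5)(1 3 6)(2 4)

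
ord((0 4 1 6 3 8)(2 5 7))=6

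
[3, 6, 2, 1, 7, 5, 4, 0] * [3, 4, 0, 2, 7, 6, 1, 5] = [2, 1, 0, 4, 5, 6, 7, 3]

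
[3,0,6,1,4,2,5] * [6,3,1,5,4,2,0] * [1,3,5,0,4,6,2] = [6,2,1,0,4,3,5]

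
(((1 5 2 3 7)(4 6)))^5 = (4 6)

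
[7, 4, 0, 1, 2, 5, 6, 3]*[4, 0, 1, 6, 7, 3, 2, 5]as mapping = [0→5, 1→7, 2→4, 3→0, 4→1, 5→3, 6→2, 7→6]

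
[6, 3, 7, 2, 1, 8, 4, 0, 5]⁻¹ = [7, 4, 3, 1, 6, 8, 0, 2, 5]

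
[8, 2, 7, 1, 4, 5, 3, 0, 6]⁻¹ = [7, 3, 1, 6, 4, 5, 8, 2, 0]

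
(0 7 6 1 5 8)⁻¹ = (0 8 5 1 6 7)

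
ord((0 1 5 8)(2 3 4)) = 12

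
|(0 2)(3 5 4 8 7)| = 10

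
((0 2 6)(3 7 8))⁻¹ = (0 6 2)(3 8 7)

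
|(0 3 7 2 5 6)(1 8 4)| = 6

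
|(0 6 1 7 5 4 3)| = 7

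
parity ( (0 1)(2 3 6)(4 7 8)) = odd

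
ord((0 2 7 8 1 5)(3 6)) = 6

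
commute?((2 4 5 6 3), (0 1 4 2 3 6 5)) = no:(2 4 5 6 3)*(0 1 4 2 3 6 5) = (0 1 4), (0 1 4 2 3 6 5)*(2 4 5 6 3) = (0 1 5)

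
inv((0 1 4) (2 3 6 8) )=(0 4 1) (2 8 6 3) 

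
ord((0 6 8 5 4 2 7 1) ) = 8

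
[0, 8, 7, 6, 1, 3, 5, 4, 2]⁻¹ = [0, 4, 8, 5, 7, 6, 3, 2, 1]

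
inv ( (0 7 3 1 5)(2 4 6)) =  (0 5 1 3 7)(2 6 4)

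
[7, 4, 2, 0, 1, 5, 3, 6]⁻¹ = [3, 4, 2, 6, 1, 5, 7, 0]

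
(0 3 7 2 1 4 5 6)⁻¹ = (0 6 5 4 1 2 7 3)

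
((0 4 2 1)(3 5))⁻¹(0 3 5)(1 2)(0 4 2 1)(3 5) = (0 1)(3 4 5)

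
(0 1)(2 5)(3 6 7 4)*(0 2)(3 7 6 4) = (0 1 2 5)(3 4 7)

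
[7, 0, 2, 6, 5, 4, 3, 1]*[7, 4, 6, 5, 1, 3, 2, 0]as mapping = [0→0, 1→7, 2→6, 3→2, 4→3, 5→1, 6→5, 7→4]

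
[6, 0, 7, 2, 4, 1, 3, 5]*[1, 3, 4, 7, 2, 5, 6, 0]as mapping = [0→6, 1→1, 2→0, 3→4, 4→2, 5→3, 6→7, 7→5]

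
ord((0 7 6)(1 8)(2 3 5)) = 6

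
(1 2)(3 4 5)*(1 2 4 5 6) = (1 4 6)(3 5)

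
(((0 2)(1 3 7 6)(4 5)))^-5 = (0 2)(1 6 7 3)(4 5)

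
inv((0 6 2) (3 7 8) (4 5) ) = (0 2 6) (3 8 7) (4 5) 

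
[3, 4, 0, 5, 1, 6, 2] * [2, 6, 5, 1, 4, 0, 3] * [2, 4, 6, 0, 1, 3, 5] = [4, 1, 6, 2, 5, 0, 3]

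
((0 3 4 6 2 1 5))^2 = (0 4 2 5 3 6 1)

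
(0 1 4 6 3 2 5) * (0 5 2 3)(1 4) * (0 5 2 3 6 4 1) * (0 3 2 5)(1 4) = (0 4 1 3 6)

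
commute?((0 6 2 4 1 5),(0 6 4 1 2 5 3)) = no:(0 6 2 4 1 5) * (0 6 4 1 2 5 3) = (0 4 2 1 3)(5 6),(0 6 4 1 2 5 3) * (0 6 2 4 1 5) = (0 2)(1 4 5 3 6)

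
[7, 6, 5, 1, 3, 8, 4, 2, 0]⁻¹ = [8, 3, 7, 4, 6, 2, 1, 0, 5]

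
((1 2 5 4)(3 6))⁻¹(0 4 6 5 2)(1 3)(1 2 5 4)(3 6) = (0 1 3 4 5)(2 6)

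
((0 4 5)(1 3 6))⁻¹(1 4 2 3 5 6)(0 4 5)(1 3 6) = (0 1 3 5 2 6)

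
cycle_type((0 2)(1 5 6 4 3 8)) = 2.6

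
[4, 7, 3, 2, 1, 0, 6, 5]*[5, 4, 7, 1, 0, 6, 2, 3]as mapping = [0→0, 1→3, 2→1, 3→7, 4→4, 5→5, 6→2, 7→6]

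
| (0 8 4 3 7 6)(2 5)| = 6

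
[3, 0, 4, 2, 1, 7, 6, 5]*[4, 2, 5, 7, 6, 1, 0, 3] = [7, 4, 6, 5, 2, 3, 0, 1]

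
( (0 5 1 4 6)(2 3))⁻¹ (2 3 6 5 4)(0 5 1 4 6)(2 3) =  (0 1 6 3 2)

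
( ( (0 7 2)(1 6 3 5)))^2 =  (0 2 7)(1 3)(5 6)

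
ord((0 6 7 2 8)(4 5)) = 10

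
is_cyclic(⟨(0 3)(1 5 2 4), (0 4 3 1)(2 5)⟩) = no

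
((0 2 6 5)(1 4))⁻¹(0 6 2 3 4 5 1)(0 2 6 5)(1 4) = (0 4 2 5 6 3 1)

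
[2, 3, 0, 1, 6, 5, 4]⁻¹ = [2, 3, 0, 1, 6, 5, 4]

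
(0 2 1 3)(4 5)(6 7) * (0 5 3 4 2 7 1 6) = (0 7)(1 4 3 5 2 6)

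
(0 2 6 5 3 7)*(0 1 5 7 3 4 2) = (1 5 4 2 6 7) 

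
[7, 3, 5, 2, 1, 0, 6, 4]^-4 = [1, 5, 7, 0, 2, 4, 6, 3]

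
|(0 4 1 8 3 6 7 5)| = 8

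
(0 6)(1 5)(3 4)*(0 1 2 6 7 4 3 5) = (0 7 4 5 2 6 1)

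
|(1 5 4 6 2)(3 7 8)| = 15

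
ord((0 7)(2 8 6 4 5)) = 10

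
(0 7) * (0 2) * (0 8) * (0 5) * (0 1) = (0 7 2 8 5 1)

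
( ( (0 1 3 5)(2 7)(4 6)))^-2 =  (0 3)(1 5)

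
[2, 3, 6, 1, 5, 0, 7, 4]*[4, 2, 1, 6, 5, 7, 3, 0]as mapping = [0→1, 1→6, 2→3, 3→2, 4→7, 5→4, 6→0, 7→5]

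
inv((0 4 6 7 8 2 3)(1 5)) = (0 3 2 8 7 6 4)(1 5)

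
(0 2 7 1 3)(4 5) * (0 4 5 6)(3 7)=(0 2 3 4 6)(1 7)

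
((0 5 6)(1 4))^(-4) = (0 6 5)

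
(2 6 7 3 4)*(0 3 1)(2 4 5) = (0 3 5 2 6 7 1)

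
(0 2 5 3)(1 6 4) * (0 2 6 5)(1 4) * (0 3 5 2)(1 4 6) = (0 1 2 3)(4 6)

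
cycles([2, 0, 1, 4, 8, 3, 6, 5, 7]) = (0 2 1)(3 4 8 7 5)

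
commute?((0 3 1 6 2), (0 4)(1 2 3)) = no:(0 3 1 6 2) * (0 4)(1 2 3) = (0 1 6 3 2 4), (0 4)(1 2 3) * (0 3 1 6 2) = (0 4 3 6 2 1)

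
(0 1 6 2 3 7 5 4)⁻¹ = (0 4 5 7 3 2 6 1)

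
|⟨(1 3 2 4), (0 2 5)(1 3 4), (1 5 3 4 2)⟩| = 720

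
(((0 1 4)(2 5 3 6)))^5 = (0 4 1)(2 5 3 6)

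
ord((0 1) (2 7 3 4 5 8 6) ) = 14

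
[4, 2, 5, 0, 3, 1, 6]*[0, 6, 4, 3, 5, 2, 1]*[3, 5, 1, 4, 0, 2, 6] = [2, 0, 1, 3, 4, 6, 5]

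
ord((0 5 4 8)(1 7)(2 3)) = 4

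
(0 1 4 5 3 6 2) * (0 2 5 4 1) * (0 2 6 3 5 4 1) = (0 2 6 4 1)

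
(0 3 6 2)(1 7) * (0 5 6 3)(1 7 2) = (1 2 5 6)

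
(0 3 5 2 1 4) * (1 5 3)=(0 1 4)(2 5)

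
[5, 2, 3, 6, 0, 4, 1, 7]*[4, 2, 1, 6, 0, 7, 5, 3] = [7, 1, 6, 5, 4, 0, 2, 3]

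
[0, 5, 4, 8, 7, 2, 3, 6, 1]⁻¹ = [0, 8, 5, 6, 2, 1, 7, 4, 3]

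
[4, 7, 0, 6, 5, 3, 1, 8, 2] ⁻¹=[2, 6, 8, 5, 0, 4, 3, 1, 7] 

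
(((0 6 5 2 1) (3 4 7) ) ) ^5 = (3 7 4) 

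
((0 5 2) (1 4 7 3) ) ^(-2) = (0 5 2) (1 7) (3 4) 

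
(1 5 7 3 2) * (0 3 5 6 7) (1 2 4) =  (0 3 4 1 6 7 5) 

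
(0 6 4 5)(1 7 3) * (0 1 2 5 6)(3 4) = (1 7 4 6 3 2 5)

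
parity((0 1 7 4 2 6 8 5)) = odd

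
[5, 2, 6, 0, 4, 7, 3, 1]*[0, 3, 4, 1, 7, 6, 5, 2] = [6, 4, 5, 0, 7, 2, 1, 3]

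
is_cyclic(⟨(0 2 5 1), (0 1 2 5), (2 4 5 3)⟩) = no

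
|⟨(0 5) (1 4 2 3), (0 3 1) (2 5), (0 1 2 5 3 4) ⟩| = 720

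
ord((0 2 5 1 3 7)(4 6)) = 6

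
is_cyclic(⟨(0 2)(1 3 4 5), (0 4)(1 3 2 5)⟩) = no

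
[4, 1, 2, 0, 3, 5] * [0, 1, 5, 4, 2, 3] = [2, 1, 5, 0, 4, 3]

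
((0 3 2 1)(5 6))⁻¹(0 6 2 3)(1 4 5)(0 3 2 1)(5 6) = (0 4 6)(1 2 3 5)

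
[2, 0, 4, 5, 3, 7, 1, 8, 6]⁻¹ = [1, 6, 0, 4, 2, 3, 8, 5, 7]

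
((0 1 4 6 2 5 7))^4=(0 2 1 5 4 7 6)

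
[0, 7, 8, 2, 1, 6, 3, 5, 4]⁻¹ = [0, 4, 3, 6, 8, 7, 5, 1, 2]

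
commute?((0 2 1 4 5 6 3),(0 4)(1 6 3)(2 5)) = no:(0 2 1 4 5 6 3)*(0 4)(1 6 3)(2 5) = (0 5 3 4 2 6 1),(0 4)(1 6 3)(2 5)*(0 2 1 4 5 6 3) = (0 5 1 3 4 2 6)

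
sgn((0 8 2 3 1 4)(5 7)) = 1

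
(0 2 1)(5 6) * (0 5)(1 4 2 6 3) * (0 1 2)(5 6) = (0 5 3 2 4)(1 6)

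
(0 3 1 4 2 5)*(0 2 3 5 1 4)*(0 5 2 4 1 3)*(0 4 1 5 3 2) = (1 3 5)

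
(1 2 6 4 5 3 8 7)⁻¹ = (1 7 8 3 5 4 6 2)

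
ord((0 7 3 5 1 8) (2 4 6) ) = 6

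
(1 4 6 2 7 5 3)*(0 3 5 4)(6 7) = (0 3 1)(2 6)(4 7)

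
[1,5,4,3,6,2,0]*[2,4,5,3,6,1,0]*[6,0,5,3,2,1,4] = [2,0,4,3,6,1,5]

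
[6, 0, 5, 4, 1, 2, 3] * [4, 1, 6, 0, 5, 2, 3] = [3, 4, 2, 5, 1, 6, 0]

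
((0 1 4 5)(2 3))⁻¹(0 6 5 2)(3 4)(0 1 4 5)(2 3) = (0 3 1 6)(2 5)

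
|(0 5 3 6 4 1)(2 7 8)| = 6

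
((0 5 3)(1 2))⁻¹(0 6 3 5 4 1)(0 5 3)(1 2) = (0 3 4 2 5 6)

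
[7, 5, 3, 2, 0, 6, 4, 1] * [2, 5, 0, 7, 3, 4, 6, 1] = [1, 4, 7, 0, 2, 6, 3, 5]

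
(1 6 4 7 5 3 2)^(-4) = (1 7 2 4 3 6 5)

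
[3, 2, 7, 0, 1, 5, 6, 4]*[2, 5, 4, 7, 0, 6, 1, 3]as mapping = [0→7, 1→4, 2→3, 3→2, 4→5, 5→6, 6→1, 7→0]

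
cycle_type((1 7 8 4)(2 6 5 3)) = 4^2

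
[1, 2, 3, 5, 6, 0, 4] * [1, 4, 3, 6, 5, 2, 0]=[4, 3, 6, 2, 0, 1, 5]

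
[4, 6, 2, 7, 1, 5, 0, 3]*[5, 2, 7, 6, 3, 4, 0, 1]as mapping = [0→3, 1→0, 2→7, 3→1, 4→2, 5→4, 6→5, 7→6]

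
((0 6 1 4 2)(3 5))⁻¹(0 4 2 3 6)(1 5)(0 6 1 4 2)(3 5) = (0 5 1 6 2)(3 4)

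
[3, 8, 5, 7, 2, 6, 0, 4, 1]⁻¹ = [6, 8, 4, 0, 7, 2, 5, 3, 1]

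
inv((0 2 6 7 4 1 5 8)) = (0 8 5 1 4 7 6 2)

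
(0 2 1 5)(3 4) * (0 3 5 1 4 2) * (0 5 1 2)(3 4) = (0 5 4 1 2 3)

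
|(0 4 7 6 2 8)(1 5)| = 6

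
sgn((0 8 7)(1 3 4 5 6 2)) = -1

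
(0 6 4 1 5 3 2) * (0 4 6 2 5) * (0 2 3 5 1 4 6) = (0 3 1 2 6)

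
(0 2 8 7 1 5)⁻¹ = (0 5 1 7 8 2)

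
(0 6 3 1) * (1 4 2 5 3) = (0 6 1)(2 5 3 4)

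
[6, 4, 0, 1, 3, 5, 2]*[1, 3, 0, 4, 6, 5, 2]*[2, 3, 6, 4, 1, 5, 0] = [6, 0, 3, 4, 1, 5, 2]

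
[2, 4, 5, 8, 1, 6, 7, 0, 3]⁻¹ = [7, 4, 0, 8, 1, 2, 5, 6, 3]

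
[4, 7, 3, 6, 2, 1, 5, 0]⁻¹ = [7, 5, 4, 2, 0, 6, 3, 1]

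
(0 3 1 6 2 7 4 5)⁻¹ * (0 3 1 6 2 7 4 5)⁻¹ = (0 4 2 1)(3 5 7 6)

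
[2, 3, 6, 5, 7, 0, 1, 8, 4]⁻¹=[5, 6, 0, 1, 8, 3, 2, 4, 7]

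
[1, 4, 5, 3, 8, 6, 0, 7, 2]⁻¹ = [6, 0, 8, 3, 1, 2, 5, 7, 4]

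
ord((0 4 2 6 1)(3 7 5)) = 15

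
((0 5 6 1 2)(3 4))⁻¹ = (0 2 1 6 5)(3 4)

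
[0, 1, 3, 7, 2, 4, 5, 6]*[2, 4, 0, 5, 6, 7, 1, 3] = [2, 4, 5, 3, 0, 6, 7, 1]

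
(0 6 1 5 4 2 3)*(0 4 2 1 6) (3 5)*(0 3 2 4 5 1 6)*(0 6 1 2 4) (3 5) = (0 5) (1 4) 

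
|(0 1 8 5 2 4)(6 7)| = 6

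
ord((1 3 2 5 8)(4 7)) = 10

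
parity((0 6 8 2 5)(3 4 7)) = even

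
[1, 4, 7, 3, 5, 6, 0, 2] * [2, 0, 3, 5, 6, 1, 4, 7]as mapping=[0→0, 1→6, 2→7, 3→5, 4→1, 5→4, 6→2, 7→3]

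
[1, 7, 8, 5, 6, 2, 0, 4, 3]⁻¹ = [6, 0, 5, 8, 7, 3, 4, 1, 2]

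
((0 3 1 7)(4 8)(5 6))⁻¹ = (0 7 1 3)(4 8)(5 6)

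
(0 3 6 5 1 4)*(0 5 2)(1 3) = (0 1 4 5 3 6 2)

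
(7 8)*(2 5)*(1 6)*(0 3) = (0 3)(1 6)(2 5)(7 8)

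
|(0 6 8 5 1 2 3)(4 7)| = 14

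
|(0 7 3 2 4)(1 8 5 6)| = 20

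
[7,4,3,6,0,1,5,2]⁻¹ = [4,5,7,2,1,6,3,0]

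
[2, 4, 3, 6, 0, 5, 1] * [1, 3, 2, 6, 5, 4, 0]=[2, 5, 6, 0, 1, 4, 3]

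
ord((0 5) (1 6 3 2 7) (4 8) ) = 10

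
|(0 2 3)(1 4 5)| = 3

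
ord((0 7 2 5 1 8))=6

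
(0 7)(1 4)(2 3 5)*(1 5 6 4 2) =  (0 7)(1 2 3 6 4 5)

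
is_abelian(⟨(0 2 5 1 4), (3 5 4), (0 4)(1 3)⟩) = no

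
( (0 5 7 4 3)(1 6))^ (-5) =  (1 6)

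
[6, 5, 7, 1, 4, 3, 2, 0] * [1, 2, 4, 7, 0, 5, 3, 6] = [3, 5, 6, 2, 0, 7, 4, 1]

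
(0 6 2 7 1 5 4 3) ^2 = (0 2 1 4) (3 6 7 5) 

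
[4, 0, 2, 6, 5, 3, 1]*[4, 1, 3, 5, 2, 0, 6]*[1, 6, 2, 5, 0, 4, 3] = [2, 0, 5, 3, 1, 4, 6]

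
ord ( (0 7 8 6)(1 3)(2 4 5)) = 12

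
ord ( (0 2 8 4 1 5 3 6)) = 8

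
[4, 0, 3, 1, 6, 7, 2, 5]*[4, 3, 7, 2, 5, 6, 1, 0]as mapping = [0→5, 1→4, 2→2, 3→3, 4→1, 5→0, 6→7, 7→6]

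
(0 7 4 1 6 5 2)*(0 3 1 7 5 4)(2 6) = (0 5 6 4 7)(1 2 3)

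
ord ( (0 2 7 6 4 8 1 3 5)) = 9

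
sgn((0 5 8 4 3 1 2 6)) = -1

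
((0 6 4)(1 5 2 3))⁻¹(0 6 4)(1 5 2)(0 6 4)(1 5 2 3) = (0 6 4)(2 3 5)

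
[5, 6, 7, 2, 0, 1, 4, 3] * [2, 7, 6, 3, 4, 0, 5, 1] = [0, 5, 1, 6, 2, 7, 4, 3]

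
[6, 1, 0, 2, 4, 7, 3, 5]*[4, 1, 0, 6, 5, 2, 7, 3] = [7, 1, 4, 0, 5, 3, 6, 2] 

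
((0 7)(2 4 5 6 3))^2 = (2 5 3 4 6)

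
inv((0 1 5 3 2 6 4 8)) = (0 8 4 6 2 3 5 1)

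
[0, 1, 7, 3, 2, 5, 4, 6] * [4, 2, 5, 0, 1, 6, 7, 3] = [4, 2, 3, 0, 5, 6, 1, 7]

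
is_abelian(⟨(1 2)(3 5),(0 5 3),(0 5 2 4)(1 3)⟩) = no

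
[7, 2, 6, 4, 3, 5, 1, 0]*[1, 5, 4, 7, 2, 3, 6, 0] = [0, 4, 6, 2, 7, 3, 5, 1]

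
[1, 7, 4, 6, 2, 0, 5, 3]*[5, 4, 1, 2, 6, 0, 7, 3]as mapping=[0→4, 1→3, 2→6, 3→7, 4→1, 5→5, 6→0, 7→2]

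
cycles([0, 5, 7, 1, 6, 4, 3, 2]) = (1 5 4 6 3)(2 7)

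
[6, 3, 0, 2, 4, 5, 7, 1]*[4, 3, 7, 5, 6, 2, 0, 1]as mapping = [0→0, 1→5, 2→4, 3→7, 4→6, 5→2, 6→1, 7→3]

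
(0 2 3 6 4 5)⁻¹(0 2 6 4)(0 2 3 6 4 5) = (2 3 4 5)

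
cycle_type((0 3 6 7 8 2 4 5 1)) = 9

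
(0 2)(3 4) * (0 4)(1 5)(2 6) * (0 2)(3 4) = (0 6)(1 5)(2 3)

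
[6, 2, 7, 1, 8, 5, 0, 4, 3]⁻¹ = [6, 3, 1, 8, 7, 5, 0, 2, 4]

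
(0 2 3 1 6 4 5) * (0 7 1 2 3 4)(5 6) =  (0 3 2 4 6)(1 5 7)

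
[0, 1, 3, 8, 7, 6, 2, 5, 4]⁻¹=[0, 1, 6, 2, 8, 7, 5, 4, 3]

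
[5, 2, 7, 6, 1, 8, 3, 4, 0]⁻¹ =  [8, 4, 1, 6, 7, 0, 3, 2, 5]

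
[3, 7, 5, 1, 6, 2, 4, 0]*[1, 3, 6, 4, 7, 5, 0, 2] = [4, 2, 5, 3, 0, 6, 7, 1]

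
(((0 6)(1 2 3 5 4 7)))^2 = (1 3 4)(2 5 7)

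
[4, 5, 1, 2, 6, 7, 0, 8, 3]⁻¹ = [6, 2, 3, 8, 0, 1, 4, 5, 7]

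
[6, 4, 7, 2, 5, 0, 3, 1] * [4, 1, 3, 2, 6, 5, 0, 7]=[0, 6, 7, 3, 5, 4, 2, 1]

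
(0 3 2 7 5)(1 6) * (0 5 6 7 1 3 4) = (0 4)(1 7 6 3 2)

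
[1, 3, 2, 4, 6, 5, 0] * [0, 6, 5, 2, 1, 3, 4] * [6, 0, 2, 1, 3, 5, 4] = [4, 2, 5, 0, 3, 1, 6]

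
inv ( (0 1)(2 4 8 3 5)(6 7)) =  (0 1)(2 5 3 8 4)(6 7)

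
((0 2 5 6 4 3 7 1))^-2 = (0 7 4 5)(1 3 6 2)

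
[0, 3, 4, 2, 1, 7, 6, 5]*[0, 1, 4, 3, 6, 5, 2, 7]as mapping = [0→0, 1→3, 2→6, 3→4, 4→1, 5→7, 6→2, 7→5]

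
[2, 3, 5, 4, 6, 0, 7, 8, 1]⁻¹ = [5, 8, 0, 1, 3, 2, 4, 6, 7]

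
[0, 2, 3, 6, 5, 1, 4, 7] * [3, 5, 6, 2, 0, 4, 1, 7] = [3, 6, 2, 1, 4, 5, 0, 7]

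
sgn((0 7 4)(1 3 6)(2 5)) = -1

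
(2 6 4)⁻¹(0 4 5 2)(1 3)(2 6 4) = (0 2 5 6)(1 3)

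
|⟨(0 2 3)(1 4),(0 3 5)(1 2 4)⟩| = 720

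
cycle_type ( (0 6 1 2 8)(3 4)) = 2.5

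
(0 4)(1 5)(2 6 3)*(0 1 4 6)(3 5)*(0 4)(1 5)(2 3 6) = (0 2 4 5)(1 6)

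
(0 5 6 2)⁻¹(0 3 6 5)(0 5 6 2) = (2 6 5 3)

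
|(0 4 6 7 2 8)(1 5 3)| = 6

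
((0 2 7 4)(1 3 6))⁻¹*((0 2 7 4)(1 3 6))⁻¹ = (0 7)(1 3 6)(2 4)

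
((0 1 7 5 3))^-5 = ()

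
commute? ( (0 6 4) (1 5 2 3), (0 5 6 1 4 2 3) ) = no: (0 6 4) (1 5 2 3) * (0 5 6 1 4 2 3) = (0 1 6 2) (3 4 5), (0 5 6 1 4 2 3) * (0 6 4) (1 5 2 3) = (0 2 1) (3 6 5 4) 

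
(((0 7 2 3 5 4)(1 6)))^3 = (0 3)(1 6)(2 4)(5 7)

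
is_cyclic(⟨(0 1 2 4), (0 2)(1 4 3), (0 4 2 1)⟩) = no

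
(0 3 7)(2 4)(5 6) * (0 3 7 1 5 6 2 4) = (0 7 3 1 5 2)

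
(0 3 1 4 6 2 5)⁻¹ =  (0 5 2 6 4 1 3)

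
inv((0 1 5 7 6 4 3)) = (0 3 4 6 7 5 1)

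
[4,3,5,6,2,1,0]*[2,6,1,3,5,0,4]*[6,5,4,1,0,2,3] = [2,1,6,0,5,3,4]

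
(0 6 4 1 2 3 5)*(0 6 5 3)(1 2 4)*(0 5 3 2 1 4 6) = (0 3 2 5)(1 6 4)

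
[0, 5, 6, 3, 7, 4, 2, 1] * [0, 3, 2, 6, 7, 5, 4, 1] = [0, 5, 4, 6, 1, 7, 2, 3]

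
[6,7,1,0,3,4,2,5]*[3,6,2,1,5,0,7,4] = [7,4,6,3,1,5,2,0]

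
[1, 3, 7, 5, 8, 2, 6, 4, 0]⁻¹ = [8, 0, 5, 1, 7, 3, 6, 2, 4]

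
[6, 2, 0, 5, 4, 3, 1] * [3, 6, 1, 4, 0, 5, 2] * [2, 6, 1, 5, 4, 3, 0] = [1, 6, 5, 3, 2, 4, 0]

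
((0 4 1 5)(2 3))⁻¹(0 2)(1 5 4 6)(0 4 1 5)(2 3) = (0 1 6 5)(3 4)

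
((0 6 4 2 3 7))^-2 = (0 3 4)(2 6 7)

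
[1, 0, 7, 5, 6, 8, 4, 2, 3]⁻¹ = [1, 0, 7, 8, 6, 3, 4, 2, 5]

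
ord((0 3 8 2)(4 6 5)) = 12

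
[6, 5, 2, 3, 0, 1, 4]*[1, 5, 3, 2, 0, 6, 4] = [4, 6, 3, 2, 1, 5, 0]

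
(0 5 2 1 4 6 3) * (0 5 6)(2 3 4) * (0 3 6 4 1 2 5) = (0 4 3)(1 5 6)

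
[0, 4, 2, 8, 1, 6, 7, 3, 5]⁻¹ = [0, 4, 2, 7, 1, 8, 5, 6, 3]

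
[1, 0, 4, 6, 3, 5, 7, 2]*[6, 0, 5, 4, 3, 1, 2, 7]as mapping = [0→0, 1→6, 2→3, 3→2, 4→4, 5→1, 6→7, 7→5]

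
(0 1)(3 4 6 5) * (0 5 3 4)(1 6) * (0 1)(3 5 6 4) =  (0 4)(1 6 5 3)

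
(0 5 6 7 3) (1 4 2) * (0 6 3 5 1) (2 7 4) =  (0 1 2) (3 6 4 7 5) 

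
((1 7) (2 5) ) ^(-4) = () 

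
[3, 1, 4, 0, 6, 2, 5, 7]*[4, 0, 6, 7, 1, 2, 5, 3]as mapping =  [0→7, 1→0, 2→1, 3→4, 4→5, 5→6, 6→2, 7→3]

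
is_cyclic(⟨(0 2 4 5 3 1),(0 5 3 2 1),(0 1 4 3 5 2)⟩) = no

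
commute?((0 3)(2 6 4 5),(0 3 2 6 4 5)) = no:(0 3)(2 6 4 5)*(0 3 2 6 4 5) = (0 2 4)(5 6),(0 3 2 6 4 5)*(0 3)(2 6 4 5) = (2 4)(3 6 5)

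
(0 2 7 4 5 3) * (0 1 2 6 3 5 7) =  (0 6 3 1 2)(4 7)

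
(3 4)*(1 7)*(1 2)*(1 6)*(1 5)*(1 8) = (1 7 2 6 5 8)(3 4)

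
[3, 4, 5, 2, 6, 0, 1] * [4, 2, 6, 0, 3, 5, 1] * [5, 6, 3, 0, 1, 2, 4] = [5, 0, 2, 4, 6, 1, 3]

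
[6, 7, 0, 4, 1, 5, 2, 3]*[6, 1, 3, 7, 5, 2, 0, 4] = [0, 4, 6, 5, 1, 2, 3, 7]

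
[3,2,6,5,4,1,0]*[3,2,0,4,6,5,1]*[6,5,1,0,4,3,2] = [4,6,5,3,2,1,0]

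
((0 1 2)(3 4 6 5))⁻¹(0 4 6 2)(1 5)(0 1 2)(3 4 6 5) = (0 1 6 5)(2 3)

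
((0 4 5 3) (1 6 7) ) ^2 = (0 5) (1 7 6) (3 4) 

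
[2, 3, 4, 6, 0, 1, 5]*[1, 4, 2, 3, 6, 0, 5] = [2, 3, 6, 5, 1, 4, 0]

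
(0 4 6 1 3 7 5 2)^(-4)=(0 3)(1 2)(4 7)(5 6)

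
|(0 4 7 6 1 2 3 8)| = 8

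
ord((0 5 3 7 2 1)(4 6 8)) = 6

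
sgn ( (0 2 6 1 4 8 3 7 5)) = 1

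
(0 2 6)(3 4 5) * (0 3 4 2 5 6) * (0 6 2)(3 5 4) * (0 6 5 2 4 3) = (0 3 6 2 5)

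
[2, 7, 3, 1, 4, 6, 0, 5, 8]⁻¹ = [6, 3, 0, 2, 4, 7, 5, 1, 8]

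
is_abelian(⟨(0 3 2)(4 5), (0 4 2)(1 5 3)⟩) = no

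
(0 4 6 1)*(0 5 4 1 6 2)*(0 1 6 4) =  (0 6 4 2 1 5)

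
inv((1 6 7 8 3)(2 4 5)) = (1 3 8 7 6)(2 5 4)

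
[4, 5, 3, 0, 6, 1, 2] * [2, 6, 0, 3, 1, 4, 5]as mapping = [0→1, 1→4, 2→3, 3→2, 4→5, 5→6, 6→0]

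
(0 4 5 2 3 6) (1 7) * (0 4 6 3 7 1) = (0 6 4 5 2 7) 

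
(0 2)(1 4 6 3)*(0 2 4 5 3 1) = (0 4 6 1 5 3)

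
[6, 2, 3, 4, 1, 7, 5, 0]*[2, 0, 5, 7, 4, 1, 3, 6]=[3, 5, 7, 4, 0, 6, 1, 2] 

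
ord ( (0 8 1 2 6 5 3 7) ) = 8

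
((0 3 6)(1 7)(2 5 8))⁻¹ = (0 6 3)(1 7)(2 8 5)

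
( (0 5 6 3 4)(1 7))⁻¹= (0 4 3 6 5)(1 7)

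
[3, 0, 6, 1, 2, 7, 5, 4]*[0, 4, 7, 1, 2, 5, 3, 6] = [1, 0, 3, 4, 7, 6, 5, 2]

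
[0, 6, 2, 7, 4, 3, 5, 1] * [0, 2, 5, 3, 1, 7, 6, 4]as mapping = [0→0, 1→6, 2→5, 3→4, 4→1, 5→3, 6→7, 7→2]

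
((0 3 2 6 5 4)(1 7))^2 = (0 2 5)(3 6 4)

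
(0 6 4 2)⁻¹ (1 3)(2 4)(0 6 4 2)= (0 2)(1 3)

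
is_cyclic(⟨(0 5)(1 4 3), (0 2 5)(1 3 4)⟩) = no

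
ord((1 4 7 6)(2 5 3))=12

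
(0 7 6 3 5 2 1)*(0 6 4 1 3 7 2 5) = (0 2 3)(1 6 7 4)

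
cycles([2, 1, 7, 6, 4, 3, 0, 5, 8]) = (0 2 7 5 3 6)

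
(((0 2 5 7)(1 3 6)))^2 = (0 5)(1 6 3)(2 7)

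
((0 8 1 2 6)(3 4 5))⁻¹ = (0 6 2 1 8)(3 5 4)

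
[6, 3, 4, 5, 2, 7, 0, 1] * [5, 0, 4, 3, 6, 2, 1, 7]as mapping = [0→1, 1→3, 2→6, 3→2, 4→4, 5→7, 6→5, 7→0]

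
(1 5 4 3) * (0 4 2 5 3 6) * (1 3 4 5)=(0 5 2 1 4 6)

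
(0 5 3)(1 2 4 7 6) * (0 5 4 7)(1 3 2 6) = (0 4)(1 6 3 5 2 7)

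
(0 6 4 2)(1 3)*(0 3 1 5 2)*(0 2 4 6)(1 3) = (1 3 5 4 2)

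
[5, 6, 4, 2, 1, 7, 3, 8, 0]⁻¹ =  [8, 4, 3, 6, 2, 0, 1, 5, 7]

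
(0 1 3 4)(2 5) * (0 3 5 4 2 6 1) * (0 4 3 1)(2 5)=(0 4 1 2 3 5 6)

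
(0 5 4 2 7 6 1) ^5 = (0 6 2 5 1 7 4) 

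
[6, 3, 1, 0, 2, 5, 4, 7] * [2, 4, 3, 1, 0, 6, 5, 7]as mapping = [0→5, 1→1, 2→4, 3→2, 4→3, 5→6, 6→0, 7→7]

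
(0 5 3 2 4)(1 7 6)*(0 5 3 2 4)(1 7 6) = (0 3 4 5 2)(1 6 7)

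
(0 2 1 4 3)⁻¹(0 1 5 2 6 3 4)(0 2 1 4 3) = (0 3 2 4 5 1 6)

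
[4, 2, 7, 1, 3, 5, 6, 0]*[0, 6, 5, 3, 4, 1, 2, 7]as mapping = [0→4, 1→5, 2→7, 3→6, 4→3, 5→1, 6→2, 7→0]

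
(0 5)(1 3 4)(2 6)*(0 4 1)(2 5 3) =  (0 3 1 2 6 5 4)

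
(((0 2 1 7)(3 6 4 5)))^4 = ()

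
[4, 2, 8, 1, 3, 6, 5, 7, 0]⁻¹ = [8, 3, 1, 4, 0, 6, 5, 7, 2]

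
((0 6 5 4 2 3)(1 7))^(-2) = (0 2 5)(3 4 6)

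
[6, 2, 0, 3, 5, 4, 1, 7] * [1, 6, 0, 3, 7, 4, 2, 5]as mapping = [0→2, 1→0, 2→1, 3→3, 4→4, 5→7, 6→6, 7→5]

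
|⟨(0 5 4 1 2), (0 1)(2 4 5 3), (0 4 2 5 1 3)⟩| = 720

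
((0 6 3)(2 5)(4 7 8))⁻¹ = (0 3 6)(2 5)(4 8 7)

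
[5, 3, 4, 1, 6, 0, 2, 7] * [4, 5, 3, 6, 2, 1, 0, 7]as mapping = [0→1, 1→6, 2→2, 3→5, 4→0, 5→4, 6→3, 7→7]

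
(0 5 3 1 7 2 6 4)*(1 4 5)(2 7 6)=(0 1 6 5 3 4)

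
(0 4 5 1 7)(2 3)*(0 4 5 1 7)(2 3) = (0 5 7 4 1)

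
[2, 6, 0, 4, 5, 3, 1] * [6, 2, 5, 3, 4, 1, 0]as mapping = [0→5, 1→0, 2→6, 3→4, 4→1, 5→3, 6→2]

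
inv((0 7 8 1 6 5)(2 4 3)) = (0 5 6 1 8 7)(2 3 4)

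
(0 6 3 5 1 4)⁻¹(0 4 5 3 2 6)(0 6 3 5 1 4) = (0 1 5 2 3 6)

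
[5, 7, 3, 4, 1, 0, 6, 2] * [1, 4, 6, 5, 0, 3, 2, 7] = [3, 7, 5, 0, 4, 1, 2, 6]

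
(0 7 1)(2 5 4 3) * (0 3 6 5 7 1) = (0 1 3 2 7)(4 6 5)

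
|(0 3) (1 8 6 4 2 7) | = 6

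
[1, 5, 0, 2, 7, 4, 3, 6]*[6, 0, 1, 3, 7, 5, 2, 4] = [0, 5, 6, 1, 4, 7, 3, 2]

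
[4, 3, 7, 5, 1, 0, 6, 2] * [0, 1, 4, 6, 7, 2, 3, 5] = [7, 6, 5, 2, 1, 0, 3, 4]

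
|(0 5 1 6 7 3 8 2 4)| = 9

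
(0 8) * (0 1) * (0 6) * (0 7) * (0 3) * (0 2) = (0 8 1 6 7 3 2)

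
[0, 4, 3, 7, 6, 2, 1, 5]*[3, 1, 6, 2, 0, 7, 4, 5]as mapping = [0→3, 1→0, 2→2, 3→5, 4→4, 5→6, 6→1, 7→7]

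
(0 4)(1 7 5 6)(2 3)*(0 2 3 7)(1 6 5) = (0 4 2 7 1)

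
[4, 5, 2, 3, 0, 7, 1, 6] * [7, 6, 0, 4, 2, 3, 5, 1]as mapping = [0→2, 1→3, 2→0, 3→4, 4→7, 5→1, 6→6, 7→5]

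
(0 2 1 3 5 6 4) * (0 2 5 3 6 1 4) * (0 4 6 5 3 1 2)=(0 3 1 5 2 6 4) 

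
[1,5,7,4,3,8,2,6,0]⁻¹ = [8,0,6,4,3,1,7,2,5]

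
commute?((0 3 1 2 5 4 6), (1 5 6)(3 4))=no:(0 3 1 2 5 4 6)*(1 5 6)(3 4)=(0 4 1 2 6)(3 5), (1 5 6)(3 4)*(0 3 1 2 5 4 6)=(0 3 6 2 5)(1 4)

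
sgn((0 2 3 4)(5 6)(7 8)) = -1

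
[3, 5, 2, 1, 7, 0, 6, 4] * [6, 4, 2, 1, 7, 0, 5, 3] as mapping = [0→1, 1→0, 2→2, 3→4, 4→3, 5→6, 6→5, 7→7] 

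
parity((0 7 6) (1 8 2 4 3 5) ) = odd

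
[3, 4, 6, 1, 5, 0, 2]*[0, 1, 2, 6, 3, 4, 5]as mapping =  [0→6, 1→3, 2→5, 3→1, 4→4, 5→0, 6→2]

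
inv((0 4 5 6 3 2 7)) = (0 7 2 3 6 5 4)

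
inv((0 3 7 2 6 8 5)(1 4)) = (0 5 8 6 2 7 3)(1 4)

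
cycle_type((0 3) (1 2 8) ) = 2.3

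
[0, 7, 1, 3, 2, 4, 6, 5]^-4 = [0, 7, 1, 3, 2, 4, 6, 5]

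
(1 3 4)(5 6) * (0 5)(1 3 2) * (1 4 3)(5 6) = (0 6)(1 2 4)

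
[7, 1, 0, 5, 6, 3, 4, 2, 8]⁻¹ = [2, 1, 7, 5, 6, 3, 4, 0, 8]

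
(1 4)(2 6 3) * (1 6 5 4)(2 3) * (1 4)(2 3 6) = (1 4 2 5)(3 6)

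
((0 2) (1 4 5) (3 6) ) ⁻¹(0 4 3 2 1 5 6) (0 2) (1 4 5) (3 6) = (0 4 1 3 2 5 6) 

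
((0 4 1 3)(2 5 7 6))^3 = (0 3 1 4)(2 6 7 5)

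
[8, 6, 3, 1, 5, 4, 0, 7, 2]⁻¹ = [6, 3, 8, 2, 5, 4, 1, 7, 0]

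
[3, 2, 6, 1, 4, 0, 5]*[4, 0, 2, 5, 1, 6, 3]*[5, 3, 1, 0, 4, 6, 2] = [6, 1, 0, 5, 3, 4, 2]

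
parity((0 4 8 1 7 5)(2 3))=even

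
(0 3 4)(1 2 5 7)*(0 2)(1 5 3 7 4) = (0 7 5 4 2 3 1)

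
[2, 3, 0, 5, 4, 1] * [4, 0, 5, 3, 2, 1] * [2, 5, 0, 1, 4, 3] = [3, 1, 4, 5, 0, 2]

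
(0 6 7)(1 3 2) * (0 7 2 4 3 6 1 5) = (0 1 6 2 5)(3 4)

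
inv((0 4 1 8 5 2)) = (0 2 5 8 1 4)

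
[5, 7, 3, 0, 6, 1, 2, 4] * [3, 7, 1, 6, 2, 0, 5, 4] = [0, 4, 6, 3, 5, 7, 1, 2]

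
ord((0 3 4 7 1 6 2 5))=8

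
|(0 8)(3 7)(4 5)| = 2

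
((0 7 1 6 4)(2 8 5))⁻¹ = (0 4 6 1 7)(2 5 8)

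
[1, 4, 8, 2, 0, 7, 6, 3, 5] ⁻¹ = [4, 0, 3, 7, 1, 8, 6, 5, 2] 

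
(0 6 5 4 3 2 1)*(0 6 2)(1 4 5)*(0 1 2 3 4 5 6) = (0 3 1)(2 5 6)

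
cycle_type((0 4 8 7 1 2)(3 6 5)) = 3.6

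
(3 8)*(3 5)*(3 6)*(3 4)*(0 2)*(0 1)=(0 2 1)(3 8 5 6 4)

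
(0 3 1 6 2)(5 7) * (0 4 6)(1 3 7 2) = (0 7 5 2 4 6 1)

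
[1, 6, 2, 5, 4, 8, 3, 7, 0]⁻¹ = [8, 0, 2, 6, 4, 3, 1, 7, 5]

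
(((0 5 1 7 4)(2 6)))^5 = (2 6)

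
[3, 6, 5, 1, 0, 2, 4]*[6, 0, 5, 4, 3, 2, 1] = [4, 1, 2, 0, 6, 5, 3]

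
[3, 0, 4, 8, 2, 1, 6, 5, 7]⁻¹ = [1, 5, 4, 0, 2, 7, 6, 8, 3]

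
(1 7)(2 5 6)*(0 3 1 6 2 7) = (0 3 1)(2 5)(6 7)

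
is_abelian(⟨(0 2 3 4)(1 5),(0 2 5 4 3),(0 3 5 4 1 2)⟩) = no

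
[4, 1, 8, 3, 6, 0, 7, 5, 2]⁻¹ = [5, 1, 8, 3, 0, 7, 4, 6, 2]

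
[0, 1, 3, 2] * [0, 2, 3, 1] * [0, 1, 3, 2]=[0, 3, 1, 2]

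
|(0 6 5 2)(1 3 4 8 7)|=20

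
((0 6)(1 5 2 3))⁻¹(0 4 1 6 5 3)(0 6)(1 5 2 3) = (0 2 1 6 4 5)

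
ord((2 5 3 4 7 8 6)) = 7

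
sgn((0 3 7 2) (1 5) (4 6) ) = -1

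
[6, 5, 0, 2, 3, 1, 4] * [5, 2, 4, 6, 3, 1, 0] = [0, 1, 5, 4, 6, 2, 3]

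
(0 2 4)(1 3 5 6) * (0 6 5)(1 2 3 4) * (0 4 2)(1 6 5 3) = (0 1 2 6)(3 4 5)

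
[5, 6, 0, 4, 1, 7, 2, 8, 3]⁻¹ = [2, 4, 6, 8, 3, 0, 1, 5, 7]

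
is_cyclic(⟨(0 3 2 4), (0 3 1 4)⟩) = no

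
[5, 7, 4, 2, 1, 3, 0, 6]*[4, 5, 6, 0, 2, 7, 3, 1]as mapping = [0→7, 1→1, 2→2, 3→6, 4→5, 5→0, 6→4, 7→3]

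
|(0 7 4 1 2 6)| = 6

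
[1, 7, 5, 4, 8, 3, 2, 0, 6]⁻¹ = [7, 0, 6, 5, 3, 2, 8, 1, 4]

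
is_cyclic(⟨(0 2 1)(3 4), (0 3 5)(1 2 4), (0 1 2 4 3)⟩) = no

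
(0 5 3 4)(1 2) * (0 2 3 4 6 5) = (1 3 6 5 4 2)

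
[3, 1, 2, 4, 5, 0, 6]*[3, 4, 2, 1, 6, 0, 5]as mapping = [0→1, 1→4, 2→2, 3→6, 4→0, 5→3, 6→5]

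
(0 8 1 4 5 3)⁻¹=(0 3 5 4 1 8)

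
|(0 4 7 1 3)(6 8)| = 10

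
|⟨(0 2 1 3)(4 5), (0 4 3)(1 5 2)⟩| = 24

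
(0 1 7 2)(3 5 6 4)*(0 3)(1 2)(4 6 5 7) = (0 2 3 7 1 4)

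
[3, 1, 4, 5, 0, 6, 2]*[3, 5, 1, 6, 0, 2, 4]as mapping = [0→6, 1→5, 2→0, 3→2, 4→3, 5→4, 6→1]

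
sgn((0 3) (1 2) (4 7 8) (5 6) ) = -1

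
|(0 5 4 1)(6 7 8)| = 12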